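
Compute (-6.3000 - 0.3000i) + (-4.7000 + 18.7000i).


Real: -6.3 - 4.7 = -11
Imag: -0.3 + 18.7 = 18.4

-11.0000 + 18.4000i


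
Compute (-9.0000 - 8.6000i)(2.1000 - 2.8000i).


Real = -9*2.1 - (-8.6)*(-2.8) = -18.9 - 24.08 = -42.98
Imag = -9*(-2.8) + 2.1*(-8.6) = 25.2 - (18.06) = 7.14

-42.9800 + 7.1400i


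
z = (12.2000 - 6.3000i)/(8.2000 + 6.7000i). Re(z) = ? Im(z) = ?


Multiply by conjugate: (12.2000 - 6.3000i)(8.2000 - 6.7000i) / (8.2^2 + 6.7^2)
Numerator real = 12.2*8.2 - (6.3)*6.7 = 57.83
Numerator imag = -6.3*8.2 - 12.2*6.7 = -133.4
Denominator = 112.13
Re(z) = 57.83/112.13 = 0.5157
Im(z) = -133.4/112.13 = -1.1897

Re(z) = 0.5157, Im(z) = -1.1897


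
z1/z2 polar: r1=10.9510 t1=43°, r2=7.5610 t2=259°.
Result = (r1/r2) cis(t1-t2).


r = 10.9510 / 7.5610 = 1.4484
theta = 43° - 259° = -216° = 144° (mod 360)

1.4484 cis(144°)


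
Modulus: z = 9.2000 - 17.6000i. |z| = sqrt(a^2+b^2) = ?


|z| = sqrt(9.2^2 + (-17.6)^2) = sqrt(84.64 + 309.76) = sqrt(394.4) = 19.8595

|z| = 19.8595


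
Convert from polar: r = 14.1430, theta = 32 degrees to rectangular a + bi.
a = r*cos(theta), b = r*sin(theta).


a = 14.1430*cos(32°) = 14.1430*0.848048 = 11.9939
b = 14.1430*sin(32°) = 14.1430*0.529919 = 7.4946

11.9939 + 7.4946i


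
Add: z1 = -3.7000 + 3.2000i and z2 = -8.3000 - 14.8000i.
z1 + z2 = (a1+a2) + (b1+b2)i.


Real: -3.7 - 8.3 = -12
Imag: 3.2 - 14.8 = -11.6

-12.0000 - 11.6000i


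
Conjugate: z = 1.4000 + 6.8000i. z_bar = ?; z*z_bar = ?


z_bar = 1.4000 - 6.8000i
z*z_bar = 1.4^2 + 6.8^2 = 1.96 + 46.24 = 48.2

z_bar = 1.4000 - 6.8000i, z*z_bar = 48.2


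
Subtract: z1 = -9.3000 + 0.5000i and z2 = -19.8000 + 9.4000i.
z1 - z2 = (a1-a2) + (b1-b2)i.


Real: -9.3 + 19.8 = 10.5
Imag: 0.5 - 9.4 = -8.9

10.5000 - 8.9000i


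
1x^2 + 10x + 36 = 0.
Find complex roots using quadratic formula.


disc = 10^2 - 4*1*36 = 100 - 144 = -44
sqrt(|disc|) = sqrt(44) = 6.6332
Real part = -10/(2*1) = -5.0000
Imag part = 6.6332/(2*1) = 3.3166

-5.0000 ± 3.3166i


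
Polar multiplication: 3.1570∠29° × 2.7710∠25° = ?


r = 3.1570 * 2.7710 = 8.7480
theta = 29° + 25° = 54° = 54° (mod 360)

8.7480 cis(54°)


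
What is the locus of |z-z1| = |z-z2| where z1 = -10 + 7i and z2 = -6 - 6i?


Equal distances means the locus is the perpendicular bisector of z1 and z2.
Midpoint = ((-10+(-6))/2, (7+(-6))/2) = (-8.0000, 0.5000)

Perpendicular bisector through (-8.0000, 0.5000)


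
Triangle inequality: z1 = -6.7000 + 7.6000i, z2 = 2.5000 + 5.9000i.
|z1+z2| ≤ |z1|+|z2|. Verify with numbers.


|z1| = sqrt((-6.7)^2 + 7.6^2) = sqrt(102.65) = 10.1316
|z2| = sqrt(2.5^2 + 5.9^2) = sqrt(41.06) = 6.4078
z1+z2 = -4.2000 + 13.5000i
|z1+z2| = sqrt(199.89) = 14.1382
|z1|+|z2| = 10.1316 + 6.4078 = 16.5394

|z1+z2| = 14.1382 ≤ |z1|+|z2| = 16.5394 (verified)


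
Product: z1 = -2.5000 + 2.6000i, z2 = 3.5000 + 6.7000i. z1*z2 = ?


Real = -2.5*3.5 - 2.6*6.7 = -8.75 - 17.42 = -26.17
Imag = -2.5*6.7 + 3.5*2.6 = -16.75 + 9.1 = -7.65

-26.1700 - 7.6500i


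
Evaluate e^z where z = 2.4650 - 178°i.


e^2.4650 = 11.7635
cos(-178°) = -0.99939
sin(-178°) = -0.0349
Real = 11.7635*(-0.99939) = -11.7563
Imag = 11.7635*(-0.0349) = -0.4105

-11.7563 - 0.4105i


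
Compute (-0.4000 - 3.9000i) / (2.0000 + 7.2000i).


Conjugate of z2 = 2.0000 - 7.2000i
Numerator: (-0.4000 - 3.9000i)(2.0000 - 7.2000i) = -28.8800 - 4.9200i
Denominator: 2^2 + 7.2^2 = 55.84
Result = (-28.8800 - 4.9200i)/55.84

-0.5172 - 0.0881i


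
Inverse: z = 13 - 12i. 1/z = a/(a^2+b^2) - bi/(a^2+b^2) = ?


|z|^2 = 169+144 = 313
1/z = (13 + 12i)/313

1/z = 0.0415 + 0.0383i


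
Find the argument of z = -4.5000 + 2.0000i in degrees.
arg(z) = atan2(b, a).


Re = -4.5, Im = 2
arg = atan2(2, -4.5) = 156.0375 degrees

arg(z) = 156.0375 degrees


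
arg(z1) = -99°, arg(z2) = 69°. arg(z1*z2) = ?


arg(z1*z2) = -99° + 69° = -30°
Normalized to (-180°, 180°]: -30°

-30°


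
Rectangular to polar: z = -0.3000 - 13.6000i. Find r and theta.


r = sqrt(0.09+184.96) = sqrt(185.05) = 13.6033
theta = atan2(-13.6, -0.3) = -91.2637 degrees

r = 13.6033, theta = -91.2637 degrees


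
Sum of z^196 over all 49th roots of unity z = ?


The roots are w_k = w^k with w = e^(2*pi*i/49), and (w^k)^196 = (w^196)^k.
So S = 1 + u + u^2 + ... + u^(48) with u = w^196.
196 = 4*49 + 0, so 196 is a multiple of 49 and u = (w^49)^4 = 1.
Every one of the 49 terms equals 1: S = 49

S = 49


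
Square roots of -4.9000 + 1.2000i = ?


|z| = sqrt(24.01+1.44) = 5.0448
sqrt((|z|+a)/2) = sqrt((5.0448+(-4.9))/2) = sqrt(0.0724) = 0.2691
sqrt((|z|-a)/2) = sqrt((5.0448-(-4.9))/2) = sqrt(4.9724) = 2.2299

±(0.2691 + 2.2299i) i.e. 0.2691 + 2.2299i and -0.2691 - 2.2299i


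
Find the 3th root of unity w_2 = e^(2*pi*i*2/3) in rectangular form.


Angle = 360*2/3 = 240°
a = cos(240°) = -0.5000
b = sin(240°) = -0.8660

-0.5000 - 0.8660i


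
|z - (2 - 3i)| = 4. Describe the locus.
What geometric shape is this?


|z - z0| = r is a circle with center z0 and radius r.
Center = (2, -3), radius = 4

Circle with center (2, -3) and radius 4


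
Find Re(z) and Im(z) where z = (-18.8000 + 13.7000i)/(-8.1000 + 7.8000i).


Multiply by conjugate: (-18.8000 + 13.7000i)(-8.1000 - 7.8000i) / ((-8.1)^2 + 7.8^2)
Numerator real = -18.8*(-8.1) + 13.7*7.8 = 259.14
Numerator imag = 13.7*(-8.1) - (-18.8)*7.8 = 35.67
Denominator = 126.45
Re(z) = 259.14/126.45 = 2.0493
Im(z) = 35.67/126.45 = 0.2821

Re(z) = 2.0493, Im(z) = 0.2821


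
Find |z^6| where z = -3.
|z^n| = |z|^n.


|z| = sqrt(9+0) = sqrt(9) = 3
|z^6| = |z|^6 = 3^6 = 729

|z^6| = 729


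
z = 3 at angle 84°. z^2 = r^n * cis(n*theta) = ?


r^2 = 3^2 = 9
n*theta = 2*84° = 168° = 168° (mod 360)
a = 9*cos(168°) = -8.8033
b = 9*sin(168°) = 1.8712

9 cis(168°) = -8.8033 + 1.8712i


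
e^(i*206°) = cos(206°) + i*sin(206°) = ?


cos(206°) = -0.8988
sin(206°) = -0.4384

e^(i*206°) = -0.8988 - 0.4384i


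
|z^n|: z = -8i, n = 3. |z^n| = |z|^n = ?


|z| = sqrt(0+64) = sqrt(64) = 8
|z^3| = |z|^3 = 8^3 = 512

|z^3| = 512


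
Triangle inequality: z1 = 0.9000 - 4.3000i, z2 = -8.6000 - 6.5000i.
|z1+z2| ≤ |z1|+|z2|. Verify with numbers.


|z1| = sqrt(0.9^2 + (-4.3)^2) = sqrt(19.3) = 4.3932
|z2| = sqrt((-8.6)^2 + (-6.5)^2) = sqrt(116.21) = 10.7801
z1+z2 = -7.7000 - 10.8000i
|z1+z2| = sqrt(175.93) = 13.2639
|z1|+|z2| = 4.3932 + 10.7801 = 15.1733

|z1+z2| = 13.2639 ≤ |z1|+|z2| = 15.1733 (verified)


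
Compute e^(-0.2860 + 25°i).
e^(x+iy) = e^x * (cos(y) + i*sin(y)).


e^-0.2860 = 0.7513
cos(25°) = 0.9063
sin(25°) = 0.4226
Real = 0.7513*0.9063 = 0.6809
Imag = 0.7513*0.4226 = 0.3175

0.6809 + 0.3175i


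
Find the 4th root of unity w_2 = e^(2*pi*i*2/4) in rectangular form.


Angle = 360*2/4 = 180°
a = cos(180°) = -1.0000
b = sin(180°) = 0

-1.0000 + 0i


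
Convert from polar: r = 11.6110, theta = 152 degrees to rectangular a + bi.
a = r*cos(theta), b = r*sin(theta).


a = 11.6110*cos(152°) = 11.6110*(-0.88295) = -10.2519
b = 11.6110*sin(152°) = 11.6110*0.46947 = 5.4510

-10.2519 + 5.4510i


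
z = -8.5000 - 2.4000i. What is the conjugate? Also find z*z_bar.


z_bar = -8.5000 + 2.4000i
z*z_bar = (-8.5)^2 + (-2.4)^2 = 72.25 + 5.76 = 78.01

z_bar = -8.5000 + 2.4000i, z*z_bar = 78.01


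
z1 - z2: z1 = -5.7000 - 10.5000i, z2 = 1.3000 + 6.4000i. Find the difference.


Real: -5.7 - 1.3 = -7
Imag: -10.5 - 6.4 = -16.9

-7.0000 - 16.9000i


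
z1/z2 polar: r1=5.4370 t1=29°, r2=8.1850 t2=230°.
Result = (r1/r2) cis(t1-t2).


r = 5.4370 / 8.1850 = 0.6643
theta = 29° - 230° = -201° = 159° (mod 360)

0.6643 cis(159°)


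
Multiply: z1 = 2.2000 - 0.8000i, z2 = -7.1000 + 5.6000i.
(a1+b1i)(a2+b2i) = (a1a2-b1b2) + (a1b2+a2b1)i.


Real = 2.2*(-7.1) - (-0.8)*5.6 = -15.62 - (-4.48) = -11.14
Imag = 2.2*5.6 - (7.1)*(-0.8) = 12.32 + 5.68 = 18

-11.1400 + 18.0000i


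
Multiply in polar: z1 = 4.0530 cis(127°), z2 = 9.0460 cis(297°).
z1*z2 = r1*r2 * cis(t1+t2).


r = 4.0530 * 9.0460 = 36.6634
theta = 127° + 297° = 424° = 64° (mod 360)

36.6634 cis(64°)


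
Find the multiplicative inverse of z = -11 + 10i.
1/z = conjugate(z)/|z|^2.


|z|^2 = 121+100 = 221
1/z = (-11 - 10i)/221

1/z = -0.0498 - 0.0452i


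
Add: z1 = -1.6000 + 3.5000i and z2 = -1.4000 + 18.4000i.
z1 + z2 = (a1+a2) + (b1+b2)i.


Real: -1.6 - 1.4 = -3
Imag: 3.5 + 18.4 = 21.9

-3.0000 + 21.9000i


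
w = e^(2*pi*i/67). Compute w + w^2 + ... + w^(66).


With w = e^(2*pi*i/67), all 67 of the 67th roots of unity w^0 = 1, w, ..., w^(66) sum to 0: 1 + w + ... + w^(66) = (1 - w^67)/(1 - w) = 0 since w^67 = 1, w ≠ 1.
Removing the root 1: w + w^2 + ... + w^(66) = 0 - 1 = -1

Sum = -1


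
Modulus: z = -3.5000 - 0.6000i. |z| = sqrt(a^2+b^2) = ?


|z| = sqrt((-3.5)^2 + (-0.6)^2) = sqrt(12.25 + 0.36) = sqrt(12.61) = 3.5511

|z| = 3.5511


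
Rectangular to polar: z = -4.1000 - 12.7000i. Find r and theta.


r = sqrt(16.81+161.29) = sqrt(178.1) = 13.3454
theta = atan2(-12.7, -4.1) = -107.8919 degrees

r = 13.3454, theta = -107.8919 degrees


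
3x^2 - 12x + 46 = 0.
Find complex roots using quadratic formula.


disc = (-12)^2 - 4*3*46 = 144 - 552 = -408
sqrt(|disc|) = sqrt(408) = 20.1990
Real part = 12/(2*3) = 2.0000
Imag part = 20.1990/(2*3) = 3.3665

2.0000 ± 3.3665i


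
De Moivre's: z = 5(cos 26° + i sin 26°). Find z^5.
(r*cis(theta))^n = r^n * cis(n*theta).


r^5 = 5^5 = 3125
n*theta = 5*26° = 130° = 130° (mod 360)
a = 3125*cos(130°) = -2008.7113
b = 3125*sin(130°) = 2393.8889

3125 cis(130°) = -2008.7113 + 2393.8889i


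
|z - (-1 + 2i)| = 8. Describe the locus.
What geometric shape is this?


|z - z0| = r is a circle with center z0 and radius r.
Center = (-1, 2), radius = 8

Circle with center (-1, 2) and radius 8


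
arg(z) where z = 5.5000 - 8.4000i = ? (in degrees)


Re = 5.5, Im = -8.4
arg = atan2(-8.4, 5.5) = -56.7847 degrees

arg(z) = -56.7847 degrees


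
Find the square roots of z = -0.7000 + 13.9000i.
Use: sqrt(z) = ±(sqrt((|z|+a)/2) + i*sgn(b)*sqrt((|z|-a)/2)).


|z| = sqrt(0.49+193.21) = 13.9176
sqrt((|z|+a)/2) = sqrt((13.9176+(-0.7))/2) = sqrt(6.6088) = 2.5708
sqrt((|z|-a)/2) = sqrt((13.9176-(-0.7))/2) = sqrt(7.3088) = 2.7035

±(2.5708 + 2.7035i) i.e. 2.5708 + 2.7035i and -2.5708 - 2.7035i


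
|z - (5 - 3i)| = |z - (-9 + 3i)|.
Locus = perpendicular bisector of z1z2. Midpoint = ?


Equal distances means the locus is the perpendicular bisector of z1 and z2.
Midpoint = ((5+(-9))/2, (-3+3)/2) = (-2.0000, 0)

Perpendicular bisector through (-2.0000, 0)


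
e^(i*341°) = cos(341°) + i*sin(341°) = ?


cos(341°) = 0.9455
sin(341°) = -0.3256

e^(i*341°) = 0.9455 - 0.3256i


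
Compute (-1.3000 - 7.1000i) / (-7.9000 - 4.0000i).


Conjugate of z2 = -7.9000 + 4.0000i
Numerator: (-1.3000 - 7.1000i)(-7.9000 + 4.0000i) = 38.6700 + 50.8900i
Denominator: (-7.9)^2 + (-4)^2 = 78.41
Result = (38.6700 + 50.8900i)/78.41

0.4932 + 0.6490i


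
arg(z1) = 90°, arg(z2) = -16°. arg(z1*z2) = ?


arg(z1*z2) = 90° - 16° = 74°
Normalized to (-180°, 180°]: 74°

74°


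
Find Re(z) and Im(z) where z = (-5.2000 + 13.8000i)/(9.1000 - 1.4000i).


Multiply by conjugate: (-5.2000 + 13.8000i)(9.1000 + 1.4000i) / (9.1^2 + (-1.4)^2)
Numerator real = -5.2*9.1 + 13.8*(-1.4) = -66.64
Numerator imag = 13.8*9.1 - (-5.2)*(-1.4) = 118.3
Denominator = 84.77
Re(z) = -66.64/84.77 = -0.7861
Im(z) = 118.3/84.77 = 1.3955

Re(z) = -0.7861, Im(z) = 1.3955


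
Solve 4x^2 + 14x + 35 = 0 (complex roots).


disc = 14^2 - 4*4*35 = 196 - 560 = -364
sqrt(|disc|) = sqrt(364) = 19.0788
Real part = -14/(2*4) = -1.7500
Imag part = 19.0788/(2*4) = 2.3848

-1.7500 ± 2.3848i


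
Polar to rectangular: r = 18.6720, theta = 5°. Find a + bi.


a = 18.6720*cos(5°) = 18.6720*0.99619 = 18.6009
b = 18.6720*sin(5°) = 18.6720*0.087156 = 1.6274

18.6009 + 1.6274i


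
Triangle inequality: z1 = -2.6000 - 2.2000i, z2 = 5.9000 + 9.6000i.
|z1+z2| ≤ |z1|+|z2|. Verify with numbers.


|z1| = sqrt((-2.6)^2 + (-2.2)^2) = sqrt(11.6) = 3.4059
|z2| = sqrt(5.9^2 + 9.6^2) = sqrt(126.97) = 11.2681
z1+z2 = 3.3000 + 7.4000i
|z1+z2| = sqrt(65.65) = 8.1025
|z1|+|z2| = 3.4059 + 11.2681 = 14.6740

|z1+z2| = 8.1025 ≤ |z1|+|z2| = 14.6740 (verified)


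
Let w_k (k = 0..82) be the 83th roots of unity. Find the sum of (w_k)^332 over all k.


The roots are w_k = w^k with w = e^(2*pi*i/83), and (w^k)^332 = (w^332)^k.
So S = 1 + u + u^2 + ... + u^(82) with u = w^332.
332 = 4*83 + 0, so 332 is a multiple of 83 and u = (w^83)^4 = 1.
Every one of the 83 terms equals 1: S = 83

S = 83


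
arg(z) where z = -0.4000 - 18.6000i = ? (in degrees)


Re = -0.4, Im = -18.6
arg = atan2(-18.6, -0.4) = -91.2320 degrees

arg(z) = -91.2320 degrees


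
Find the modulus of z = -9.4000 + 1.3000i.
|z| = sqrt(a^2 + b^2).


|z| = sqrt((-9.4)^2 + 1.3^2) = sqrt(88.36 + 1.69) = sqrt(90.05) = 9.4895

|z| = 9.4895


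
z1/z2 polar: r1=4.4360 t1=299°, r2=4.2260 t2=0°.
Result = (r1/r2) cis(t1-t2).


r = 4.4360 / 4.2260 = 1.0497
theta = 299° - 0° = 299° = 299° (mod 360)

1.0497 cis(299°)


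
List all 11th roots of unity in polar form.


The 11th roots of unity are cis(360k/11°) for k=0..10
Angle step = 360/11 = 32.7273°
Primitive root: cis(32.7273°)
Primitive root = 0.8413 + 0.5406i

11 roots at angles: 0°, 32.7273°, 65.4545°, 98.1818°, 130.9091°, 163.6364°, 196.3636°, 229.0909°, 261.8182°, 294.5455°, 327.2727°


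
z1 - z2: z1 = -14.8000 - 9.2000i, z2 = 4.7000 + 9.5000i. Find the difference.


Real: -14.8 - 4.7 = -19.5
Imag: -9.2 - 9.5 = -18.7

-19.5000 - 18.7000i


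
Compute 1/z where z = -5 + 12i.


|z|^2 = 25+144 = 169
1/z = (-5 - 12i)/169

1/z = -0.0296 - 0.0710i


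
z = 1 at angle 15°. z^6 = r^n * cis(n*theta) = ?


r^6 = 1^6 = 1
n*theta = 6*15° = 90° = 90° (mod 360)
a = 1*cos(90°) = 0
b = 1*sin(90°) = 1.0000

1 cis(90°) = 0 + 1.0000i


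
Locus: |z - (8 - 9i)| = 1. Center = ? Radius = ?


|z - z0| = r is a circle with center z0 and radius r.
Center = (8, -9), radius = 1

Circle with center (8, -9) and radius 1


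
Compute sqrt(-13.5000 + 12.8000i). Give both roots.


|z| = sqrt(182.25+163.84) = 18.6035
sqrt((|z|+a)/2) = sqrt((18.6035+(-13.5))/2) = sqrt(2.5517) = 1.5974
sqrt((|z|-a)/2) = sqrt((18.6035-(-13.5))/2) = sqrt(16.0517) = 4.0065

±(1.5974 + 4.0065i) i.e. 1.5974 + 4.0065i and -1.5974 - 4.0065i


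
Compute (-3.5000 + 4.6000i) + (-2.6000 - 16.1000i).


Real: -3.5 - 2.6 = -6.1
Imag: 4.6 - 16.1 = -11.5

-6.1000 - 11.5000i


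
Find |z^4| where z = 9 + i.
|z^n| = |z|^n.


|z| = sqrt(81+1) = sqrt(82) = 9.0554
|z^4| = |z|^4 = (sqrt(82))^4 = 82^2 = 6724

|z^4| = 6724


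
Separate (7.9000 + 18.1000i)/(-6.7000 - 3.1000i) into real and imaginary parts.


Multiply by conjugate: (7.9000 + 18.1000i)(-6.7000 + 3.1000i) / ((-6.7)^2 + (-3.1)^2)
Numerator real = 7.9*(-6.7) + 18.1*(-3.1) = -109.04
Numerator imag = 18.1*(-6.7) - 7.9*(-3.1) = -96.78
Denominator = 54.5
Re(z) = -109.04/54.5 = -2.0007
Im(z) = -96.78/54.5 = -1.7758

Re(z) = -2.0007, Im(z) = -1.7758


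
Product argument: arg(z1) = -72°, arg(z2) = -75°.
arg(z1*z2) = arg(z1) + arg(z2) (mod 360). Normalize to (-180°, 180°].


arg(z1*z2) = -72° - 75° = -147°
Normalized to (-180°, 180°]: -147°

-147°


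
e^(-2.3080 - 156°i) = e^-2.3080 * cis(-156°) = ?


e^-2.3080 = 0.0995
cos(-156°) = -0.9135
sin(-156°) = -0.4067
Real = 0.0995*(-0.9135) = -0.0909
Imag = 0.0995*(-0.4067) = -0.0405

-0.0909 - 0.0405i


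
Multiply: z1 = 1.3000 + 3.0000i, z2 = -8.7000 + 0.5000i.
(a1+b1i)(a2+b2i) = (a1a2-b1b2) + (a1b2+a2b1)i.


Real = 1.3*(-8.7) - 3*0.5 = -11.31 - 1.5 = -12.81
Imag = 1.3*0.5 - (8.7)*3 = 0.65 - (26.1) = -25.45

-12.8100 - 25.4500i


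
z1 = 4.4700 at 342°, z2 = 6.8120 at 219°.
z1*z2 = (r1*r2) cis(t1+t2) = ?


r = 4.4700 * 6.8120 = 30.4496
theta = 342° + 219° = 561° = 201° (mod 360)

30.4496 cis(201°)


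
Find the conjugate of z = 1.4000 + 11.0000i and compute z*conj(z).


z_bar = 1.4000 - 11.0000i
z*z_bar = 1.4^2 + 11^2 = 1.96 + 121 = 122.96

z_bar = 1.4000 - 11.0000i, z*z_bar = 122.96


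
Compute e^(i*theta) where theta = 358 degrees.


cos(358°) = 0.9994
sin(358°) = -0.0349

e^(i*358°) = 0.9994 - 0.0349i


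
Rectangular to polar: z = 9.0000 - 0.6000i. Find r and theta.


r = sqrt(81+0.36) = sqrt(81.36) = 9.0200
theta = atan2(-0.6, 9) = -3.8141 degrees

r = 9.0200, theta = -3.8141 degrees


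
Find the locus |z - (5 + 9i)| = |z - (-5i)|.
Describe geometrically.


Equal distances means the locus is the perpendicular bisector of z1 and z2.
Midpoint = ((5+0)/2, (9+(-5))/2) = (2.5000, 2.0000)

Perpendicular bisector through (2.5000, 2.0000)


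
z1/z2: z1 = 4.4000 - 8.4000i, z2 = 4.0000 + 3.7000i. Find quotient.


Conjugate of z2 = 4.0000 - 3.7000i
Numerator: (4.4000 - 8.4000i)(4.0000 - 3.7000i) = -13.4800 - 49.8800i
Denominator: 4^2 + 3.7^2 = 29.69
Result = (-13.4800 - 49.8800i)/29.69

-0.4540 - 1.6800i


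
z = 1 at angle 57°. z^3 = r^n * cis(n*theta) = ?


r^3 = 1^3 = 1
n*theta = 3*57° = 171° = 171° (mod 360)
a = 1*cos(171°) = -0.9877
b = 1*sin(171°) = 0.1564

1 cis(171°) = -0.9877 + 0.1564i


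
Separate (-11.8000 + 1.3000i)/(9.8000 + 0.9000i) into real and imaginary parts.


Multiply by conjugate: (-11.8000 + 1.3000i)(9.8000 - 0.9000i) / (9.8^2 + 0.9^2)
Numerator real = -11.8*9.8 + 1.3*0.9 = -114.47
Numerator imag = 1.3*9.8 - (-11.8)*0.9 = 23.36
Denominator = 96.85
Re(z) = -114.47/96.85 = -1.1819
Im(z) = 23.36/96.85 = 0.2412

Re(z) = -1.1819, Im(z) = 0.2412


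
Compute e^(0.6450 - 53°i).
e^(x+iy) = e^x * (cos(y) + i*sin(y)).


e^0.6450 = 1.9060
cos(-53°) = 0.60182
sin(-53°) = -0.79864
Real = 1.9060*0.60182 = 1.1471
Imag = 1.9060*(-0.79864) = -1.5222

1.1471 - 1.5222i


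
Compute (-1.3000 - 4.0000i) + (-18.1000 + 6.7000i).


Real: -1.3 - 18.1 = -19.4
Imag: -4 + 6.7 = 2.7

-19.4000 + 2.7000i


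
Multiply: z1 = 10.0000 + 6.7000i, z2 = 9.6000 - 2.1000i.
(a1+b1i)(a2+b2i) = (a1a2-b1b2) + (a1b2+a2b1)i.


Real = 10*9.6 - 6.7*(-2.1) = 96 - (-14.07) = 110.07
Imag = 10*(-2.1) + 9.6*6.7 = -21 + 64.32 = 43.32

110.0700 + 43.3200i


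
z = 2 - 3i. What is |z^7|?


|z| = sqrt(4+9) = sqrt(13) = 3.6056
|z^7| = |z|^7 = (sqrt(13))^7 = 13^3 * sqrt(13) = 2197*sqrt(13)

|z^7| = 2197*sqrt(13) ≈ 7921.3962


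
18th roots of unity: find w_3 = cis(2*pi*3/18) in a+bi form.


Angle = 360*3/18 = 60°
a = cos(60°) = 0.5000
b = sin(60°) = 0.8660

0.5000 + 0.8660i


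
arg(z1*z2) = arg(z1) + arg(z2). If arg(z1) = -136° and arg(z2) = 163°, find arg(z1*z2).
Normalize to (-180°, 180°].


arg(z1*z2) = -136° + 163° = 27°
Normalized to (-180°, 180°]: 27°

27°


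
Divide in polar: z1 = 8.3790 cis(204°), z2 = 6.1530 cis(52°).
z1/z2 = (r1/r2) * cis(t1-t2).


r = 8.3790 / 6.1530 = 1.3618
theta = 204° - 52° = 152° = 152° (mod 360)

1.3618 cis(152°)


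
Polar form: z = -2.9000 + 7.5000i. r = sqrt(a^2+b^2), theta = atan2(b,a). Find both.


r = sqrt(8.41+56.25) = sqrt(64.66) = 8.0411
theta = atan2(7.5, -2.9) = 111.1398 degrees

r = 8.0411, theta = 111.1398 degrees


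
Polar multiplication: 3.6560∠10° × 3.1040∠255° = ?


r = 3.6560 * 3.1040 = 11.3482
theta = 10° + 255° = 265° = 265° (mod 360)

11.3482 cis(265°)


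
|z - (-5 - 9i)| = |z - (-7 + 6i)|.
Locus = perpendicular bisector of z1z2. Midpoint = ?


Equal distances means the locus is the perpendicular bisector of z1 and z2.
Midpoint = ((-5+(-7))/2, (-9+6)/2) = (-6.0000, -1.5000)

Perpendicular bisector through (-6.0000, -1.5000)


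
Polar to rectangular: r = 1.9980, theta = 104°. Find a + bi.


a = 1.9980*cos(104°) = 1.9980*(-0.24192) = -0.4834
b = 1.9980*sin(104°) = 1.9980*0.9703 = 1.9387

-0.4834 + 1.9387i


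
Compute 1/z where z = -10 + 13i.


|z|^2 = 100+169 = 269
1/z = (-10 - 13i)/269

1/z = -0.0372 - 0.0483i


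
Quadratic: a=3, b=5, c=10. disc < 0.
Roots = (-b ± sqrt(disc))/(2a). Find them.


disc = 5^2 - 4*3*10 = 25 - 120 = -95
sqrt(|disc|) = sqrt(95) = 9.7468
Real part = -5/(2*3) = -0.8333
Imag part = 9.7468/(2*3) = 1.6245

-0.8333 ± 1.6245i


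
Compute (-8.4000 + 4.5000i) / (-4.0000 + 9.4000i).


Conjugate of z2 = -4.0000 - 9.4000i
Numerator: (-8.4000 + 4.5000i)(-4.0000 - 9.4000i) = 75.9000 + 60.9600i
Denominator: (-4)^2 + 9.4^2 = 104.36
Result = (75.9000 + 60.9600i)/104.36

0.7273 + 0.5841i


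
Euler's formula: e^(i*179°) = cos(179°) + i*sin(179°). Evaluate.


cos(179°) = -0.9998
sin(179°) = 0.0175

e^(i*179°) = -0.9998 + 0.0175i


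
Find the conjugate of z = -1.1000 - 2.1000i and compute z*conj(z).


z_bar = -1.1000 + 2.1000i
z*z_bar = (-1.1)^2 + (-2.1)^2 = 1.21 + 4.41 = 5.62

z_bar = -1.1000 + 2.1000i, z*z_bar = 5.62


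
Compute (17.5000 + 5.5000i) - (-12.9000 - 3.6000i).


Real: 17.5 + 12.9 = 30.4
Imag: 5.5 + 3.6 = 9.1

30.4000 + 9.1000i


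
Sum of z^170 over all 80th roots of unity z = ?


The roots are w_k = w^k with w = e^(2*pi*i/80), and (w^k)^170 = (w^170)^k.
So S = 1 + u + u^2 + ... + u^(79) with u = w^170.
170 = 2*80 + 10, so 170 is not a multiple of 80: u = (w^80)^2 * w^10 = w^10 ≠ 1 (w is a primitive 80th root), while u^80 = (w^80)^170 = 1.
Geometric series: S = (1 - u^80)/(1 - u) = (1 - 1)/(1 - u) = 0

S = 0


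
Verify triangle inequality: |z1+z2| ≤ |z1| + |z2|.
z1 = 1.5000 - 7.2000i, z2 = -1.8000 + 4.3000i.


|z1| = sqrt(1.5^2 + (-7.2)^2) = sqrt(54.09) = 7.3546
|z2| = sqrt((-1.8)^2 + 4.3^2) = sqrt(21.73) = 4.6615
z1+z2 = -0.3000 - 2.9000i
|z1+z2| = sqrt(8.5) = 2.9155
|z1|+|z2| = 7.3546 + 4.6615 = 12.0161

|z1+z2| = 2.9155 ≤ |z1|+|z2| = 12.0161 (verified)


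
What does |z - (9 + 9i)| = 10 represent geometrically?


|z - z0| = r is a circle with center z0 and radius r.
Center = (9, 9), radius = 10

Circle with center (9, 9) and radius 10


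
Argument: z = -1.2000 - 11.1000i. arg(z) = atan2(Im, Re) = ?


Re = -1.2, Im = -11.1
arg = atan2(-11.1, -1.2) = -96.1702 degrees

arg(z) = -96.1702 degrees


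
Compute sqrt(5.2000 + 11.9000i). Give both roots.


|z| = sqrt(27.04+141.61) = 12.9865
sqrt((|z|+a)/2) = sqrt((12.9865+5.2)/2) = sqrt(9.0933) = 3.0155
sqrt((|z|-a)/2) = sqrt((12.9865-5.2)/2) = sqrt(3.8933) = 1.9731

±(3.0155 + 1.9731i) i.e. 3.0155 + 1.9731i and -3.0155 - 1.9731i


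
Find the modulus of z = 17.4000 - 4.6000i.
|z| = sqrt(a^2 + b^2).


|z| = sqrt(17.4^2 + (-4.6)^2) = sqrt(302.76 + 21.16) = sqrt(323.92) = 17.9978

|z| = 17.9978


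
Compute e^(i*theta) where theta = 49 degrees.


cos(49°) = 0.6561
sin(49°) = 0.7547

e^(i*49°) = 0.6561 + 0.7547i


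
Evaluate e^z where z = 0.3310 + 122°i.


e^0.3310 = 1.3924
cos(122°) = -0.5299
sin(122°) = 0.848
Real = 1.3924*(-0.5299) = -0.7378
Imag = 1.3924*0.848 = 1.1808

-0.7378 + 1.1808i


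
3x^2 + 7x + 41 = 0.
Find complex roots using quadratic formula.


disc = 7^2 - 4*3*41 = 49 - 492 = -443
sqrt(|disc|) = sqrt(443) = 21.0476
Real part = -7/(2*3) = -1.1667
Imag part = 21.0476/(2*3) = 3.5079

-1.1667 ± 3.5079i


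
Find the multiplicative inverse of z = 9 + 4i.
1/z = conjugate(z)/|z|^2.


|z|^2 = 81+16 = 97
1/z = (9 - 4i)/97

1/z = 0.0928 - 0.0412i


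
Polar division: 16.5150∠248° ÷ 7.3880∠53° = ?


r = 16.5150 / 7.3880 = 2.2354
theta = 248° - 53° = 195° = 195° (mod 360)

2.2354 cis(195°)


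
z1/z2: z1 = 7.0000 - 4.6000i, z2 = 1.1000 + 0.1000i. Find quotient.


Conjugate of z2 = 1.1000 - 0.1000i
Numerator: (7.0000 - 4.6000i)(1.1000 - 0.1000i) = 7.2400 - 5.7600i
Denominator: 1.1^2 + 0.1^2 = 1.22
Result = (7.2400 - 5.7600i)/1.22

5.9344 - 4.7213i


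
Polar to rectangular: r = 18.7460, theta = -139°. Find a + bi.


a = 18.7460*cos(-139°) = 18.7460*(-0.75471) = -14.1478
b = 18.7460*sin(-139°) = 18.7460*(-0.65606) = -12.2985

-14.1478 - 12.2985i


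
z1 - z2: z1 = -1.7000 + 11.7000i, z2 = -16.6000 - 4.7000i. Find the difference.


Real: -1.7 + 16.6 = 14.9
Imag: 11.7 + 4.7 = 16.4

14.9000 + 16.4000i


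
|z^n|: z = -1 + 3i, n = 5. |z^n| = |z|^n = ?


|z| = sqrt(1+9) = sqrt(10) = 3.1623
|z^5| = |z|^5 = (sqrt(10))^5 = 10^2 * sqrt(10) = 100*sqrt(10)

|z^5| = 100*sqrt(10) ≈ 316.2278


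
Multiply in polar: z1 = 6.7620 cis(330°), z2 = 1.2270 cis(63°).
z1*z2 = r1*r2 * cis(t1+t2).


r = 6.7620 * 1.2270 = 8.2970
theta = 330° + 63° = 393° = 33° (mod 360)

8.2970 cis(33°)


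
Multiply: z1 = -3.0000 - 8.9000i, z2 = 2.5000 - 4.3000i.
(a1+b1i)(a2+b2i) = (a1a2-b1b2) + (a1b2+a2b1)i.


Real = -3*2.5 - (-8.9)*(-4.3) = -7.5 - 38.27 = -45.77
Imag = -3*(-4.3) + 2.5*(-8.9) = 12.9 - (22.25) = -9.35

-45.7700 - 9.3500i


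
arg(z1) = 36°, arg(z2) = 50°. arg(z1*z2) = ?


arg(z1*z2) = 36° + 50° = 86°
Normalized to (-180°, 180°]: 86°

86°


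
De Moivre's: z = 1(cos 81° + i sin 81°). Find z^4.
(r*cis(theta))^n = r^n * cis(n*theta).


r^4 = 1^4 = 1
n*theta = 4*81° = 324° = 324° (mod 360)
a = 1*cos(324°) = 0.8090
b = 1*sin(324°) = -0.5878

1 cis(324°) = 0.8090 - 0.5878i


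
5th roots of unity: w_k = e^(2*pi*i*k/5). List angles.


The 5th roots of unity are cis(360k/5°) for k=0..4
Angle step = 360/5 = 72°
Primitive root: cis(72°)
Primitive root = 0.3090 + 0.9511i

5 roots at angles: 0°, 72°, 144°, 216°, 288°


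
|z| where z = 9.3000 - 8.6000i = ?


|z| = sqrt(9.3^2 + (-8.6)^2) = sqrt(86.49 + 73.96) = sqrt(160.45) = 12.6669

|z| = 12.6669


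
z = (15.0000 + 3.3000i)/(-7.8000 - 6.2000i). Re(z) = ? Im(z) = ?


Multiply by conjugate: (15.0000 + 3.3000i)(-7.8000 + 6.2000i) / ((-7.8)^2 + (-6.2)^2)
Numerator real = 15*(-7.8) + 3.3*(-6.2) = -137.46
Numerator imag = 3.3*(-7.8) - 15*(-6.2) = 67.26
Denominator = 99.28
Re(z) = -137.46/99.28 = -1.3846
Im(z) = 67.26/99.28 = 0.6775

Re(z) = -1.3846, Im(z) = 0.6775


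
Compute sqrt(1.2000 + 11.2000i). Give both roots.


|z| = sqrt(1.44+125.44) = 11.2641
sqrt((|z|+a)/2) = sqrt((11.2641+1.2)/2) = sqrt(6.2321) = 2.4964
sqrt((|z|-a)/2) = sqrt((11.2641-1.2)/2) = sqrt(5.0321) = 2.2432

±(2.4964 + 2.2432i) i.e. 2.4964 + 2.2432i and -2.4964 - 2.2432i


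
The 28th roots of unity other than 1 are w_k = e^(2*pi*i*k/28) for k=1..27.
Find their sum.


With w = e^(2*pi*i/28), all 28 of the 28th roots of unity w^0 = 1, w, ..., w^(27) sum to 0: 1 + w + ... + w^(27) = (1 - w^28)/(1 - w) = 0 since w^28 = 1, w ≠ 1.
Removing the root 1: w + w^2 + ... + w^(27) = 0 - 1 = -1

Sum = -1


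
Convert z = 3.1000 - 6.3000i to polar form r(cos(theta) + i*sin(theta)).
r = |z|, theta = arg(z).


r = sqrt(9.61+39.69) = sqrt(49.3) = 7.0214
theta = atan2(-6.3, 3.1) = -63.7999 degrees

r = 7.0214, theta = -63.7999 degrees


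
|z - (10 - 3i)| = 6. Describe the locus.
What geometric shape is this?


|z - z0| = r is a circle with center z0 and radius r.
Center = (10, -3), radius = 6

Circle with center (10, -3) and radius 6


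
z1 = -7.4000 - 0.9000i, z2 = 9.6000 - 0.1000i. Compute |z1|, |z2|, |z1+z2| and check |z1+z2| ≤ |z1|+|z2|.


|z1| = sqrt((-7.4)^2 + (-0.9)^2) = sqrt(55.57) = 7.4545
|z2| = sqrt(9.6^2 + (-0.1)^2) = sqrt(92.17) = 9.6005
z1+z2 = 2.2000 - i
|z1+z2| = sqrt(5.84) = 2.4166
|z1|+|z2| = 7.4545 + 9.6005 = 17.0550

|z1+z2| = 2.4166 ≤ |z1|+|z2| = 17.0550 (verified)


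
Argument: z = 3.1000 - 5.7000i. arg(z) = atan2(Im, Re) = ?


Re = 3.1, Im = -5.7
arg = atan2(-5.7, 3.1) = -61.4600 degrees

arg(z) = -61.4600 degrees


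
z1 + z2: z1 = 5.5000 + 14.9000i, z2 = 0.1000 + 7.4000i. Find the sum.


Real: 5.5 + 0.1 = 5.6
Imag: 14.9 + 7.4 = 22.3

5.6000 + 22.3000i


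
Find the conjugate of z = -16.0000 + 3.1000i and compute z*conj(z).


z_bar = -16.0000 - 3.1000i
z*z_bar = (-16)^2 + 3.1^2 = 256 + 9.61 = 265.61

z_bar = -16.0000 - 3.1000i, z*z_bar = 265.61


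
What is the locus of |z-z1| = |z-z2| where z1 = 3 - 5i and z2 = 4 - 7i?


Equal distances means the locus is the perpendicular bisector of z1 and z2.
Midpoint = ((3+4)/2, (-5+(-7))/2) = (3.5000, -6.0000)

Perpendicular bisector through (3.5000, -6.0000)


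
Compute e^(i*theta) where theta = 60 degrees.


cos(60°) = 0.5000
sin(60°) = 0.8660

e^(i*60°) = 0.5000 + 0.8660i


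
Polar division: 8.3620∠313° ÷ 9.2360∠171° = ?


r = 8.3620 / 9.2360 = 0.9054
theta = 313° - 171° = 142° = 142° (mod 360)

0.9054 cis(142°)


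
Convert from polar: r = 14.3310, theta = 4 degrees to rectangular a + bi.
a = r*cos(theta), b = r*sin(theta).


a = 14.3310*cos(4°) = 14.3310*0.997564 = 14.2961
b = 14.3310*sin(4°) = 14.3310*0.06976 = 0.9997

14.2961 + 0.9997i


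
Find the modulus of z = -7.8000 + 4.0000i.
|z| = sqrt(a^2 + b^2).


|z| = sqrt((-7.8)^2 + 4^2) = sqrt(60.84 + 16) = sqrt(76.84) = 8.7658

|z| = 8.7658


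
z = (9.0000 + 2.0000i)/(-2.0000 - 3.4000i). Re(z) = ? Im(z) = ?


Multiply by conjugate: (9.0000 + 2.0000i)(-2.0000 + 3.4000i) / ((-2)^2 + (-3.4)^2)
Numerator real = 9*(-2) + 2*(-3.4) = -24.8
Numerator imag = 2*(-2) - 9*(-3.4) = 26.6
Denominator = 15.56
Re(z) = -24.8/15.56 = -1.5938
Im(z) = 26.6/15.56 = 1.7095

Re(z) = -1.5938, Im(z) = 1.7095


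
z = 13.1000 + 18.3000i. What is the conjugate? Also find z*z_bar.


z_bar = 13.1000 - 18.3000i
z*z_bar = 13.1^2 + 18.3^2 = 171.61 + 334.89 = 506.5

z_bar = 13.1000 - 18.3000i, z*z_bar = 506.5


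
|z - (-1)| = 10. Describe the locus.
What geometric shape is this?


|z - z0| = r is a circle with center z0 and radius r.
Center = (-1, 0), radius = 10

Circle with center (-1, 0) and radius 10


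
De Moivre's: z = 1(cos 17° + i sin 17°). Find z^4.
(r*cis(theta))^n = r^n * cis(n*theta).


r^4 = 1^4 = 1
n*theta = 4*17° = 68° = 68° (mod 360)
a = 1*cos(68°) = 0.3746
b = 1*sin(68°) = 0.9272

1 cis(68°) = 0.3746 + 0.9272i


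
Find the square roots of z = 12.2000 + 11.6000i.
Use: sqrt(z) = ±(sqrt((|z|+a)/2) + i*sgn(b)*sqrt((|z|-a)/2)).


|z| = sqrt(148.84+134.56) = 16.8345
sqrt((|z|+a)/2) = sqrt((16.8345+12.2)/2) = sqrt(14.5172) = 3.8102
sqrt((|z|-a)/2) = sqrt((16.8345-12.2)/2) = sqrt(2.3172) = 1.5222

±(3.8102 + 1.5222i) i.e. 3.8102 + 1.5222i and -3.8102 - 1.5222i


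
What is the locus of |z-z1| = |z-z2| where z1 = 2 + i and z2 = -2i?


Equal distances means the locus is the perpendicular bisector of z1 and z2.
Midpoint = ((2+0)/2, (1+(-2))/2) = (1.0000, -0.5000)

Perpendicular bisector through (1.0000, -0.5000)


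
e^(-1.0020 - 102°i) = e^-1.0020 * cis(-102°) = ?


e^-1.0020 = 0.3671
cos(-102°) = -0.2079
sin(-102°) = -0.9781
Real = 0.3671*(-0.2079) = -0.0763
Imag = 0.3671*(-0.9781) = -0.3591

-0.0763 - 0.3591i


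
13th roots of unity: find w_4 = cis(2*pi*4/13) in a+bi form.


Angle = 360*4/13 = 110.7692°
a = cos(110.7692°) = -0.3546
b = sin(110.7692°) = 0.9350

-0.3546 + 0.9350i


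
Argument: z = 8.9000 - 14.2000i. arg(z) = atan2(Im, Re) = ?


Re = 8.9, Im = -14.2
arg = atan2(-14.2, 8.9) = -57.9221 degrees

arg(z) = -57.9221 degrees


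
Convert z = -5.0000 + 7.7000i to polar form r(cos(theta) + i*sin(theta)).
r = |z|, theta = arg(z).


r = sqrt(25+59.29) = sqrt(84.29) = 9.1810
theta = atan2(7.7, -5) = 122.9977 degrees

r = 9.1810, theta = 122.9977 degrees


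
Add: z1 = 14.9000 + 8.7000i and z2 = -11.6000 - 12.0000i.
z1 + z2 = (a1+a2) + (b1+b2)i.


Real: 14.9 - 11.6 = 3.3
Imag: 8.7 - 12 = -3.3

3.3000 - 3.3000i


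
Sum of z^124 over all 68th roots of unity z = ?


The roots are w_k = w^k with w = e^(2*pi*i/68), and (w^k)^124 = (w^124)^k.
So S = 1 + u + u^2 + ... + u^(67) with u = w^124.
124 = 1*68 + 56, so 124 is not a multiple of 68: u = (w^68)^1 * w^56 = w^56 ≠ 1 (w is a primitive 68th root), while u^68 = (w^68)^124 = 1.
Geometric series: S = (1 - u^68)/(1 - u) = (1 - 1)/(1 - u) = 0

S = 0


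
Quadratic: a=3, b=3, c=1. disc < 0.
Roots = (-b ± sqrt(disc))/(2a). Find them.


disc = 3^2 - 4*3*1 = 9 - 12 = -3
sqrt(|disc|) = sqrt(3) = 1.7321
Real part = -3/(2*3) = -0.5000
Imag part = 1.7321/(2*3) = 0.2887

-0.5000 ± 0.2887i


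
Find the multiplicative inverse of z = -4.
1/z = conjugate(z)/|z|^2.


|z|^2 = 16+0 = 16
1/z = (-4 - 0i)/16

1/z = -0.2500 + 0i


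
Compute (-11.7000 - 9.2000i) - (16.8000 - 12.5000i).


Real: -11.7 - 16.8 = -28.5
Imag: -9.2 + 12.5 = 3.3

-28.5000 + 3.3000i


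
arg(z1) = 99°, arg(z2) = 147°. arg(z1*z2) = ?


arg(z1*z2) = 99° + 147° = 246°
Normalized to (-180°, 180°]: -114°

-114°


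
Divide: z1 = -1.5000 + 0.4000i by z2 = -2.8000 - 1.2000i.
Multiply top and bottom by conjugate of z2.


Conjugate of z2 = -2.8000 + 1.2000i
Numerator: (-1.5000 + 0.4000i)(-2.8000 + 1.2000i) = 3.7200 - 2.9200i
Denominator: (-2.8)^2 + (-1.2)^2 = 9.28
Result = (3.7200 - 2.9200i)/9.28

0.4009 - 0.3147i


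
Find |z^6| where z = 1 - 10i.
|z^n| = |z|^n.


|z| = sqrt(1+100) = sqrt(101) = 10.0499
|z^6| = |z|^6 = (sqrt(101))^6 = 101^3 = 1030301

|z^6| = 1030301


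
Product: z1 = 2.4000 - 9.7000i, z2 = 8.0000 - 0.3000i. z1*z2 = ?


Real = 2.4*8 - (-9.7)*(-0.3) = 19.2 - 2.91 = 16.29
Imag = 2.4*(-0.3) + 8*(-9.7) = -0.72 - (77.6) = -78.32

16.2900 - 78.3200i


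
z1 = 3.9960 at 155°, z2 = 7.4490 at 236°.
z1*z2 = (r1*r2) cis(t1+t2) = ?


r = 3.9960 * 7.4490 = 29.7662
theta = 155° + 236° = 391° = 31° (mod 360)

29.7662 cis(31°)


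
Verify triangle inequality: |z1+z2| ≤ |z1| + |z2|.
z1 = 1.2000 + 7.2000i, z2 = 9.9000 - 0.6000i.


|z1| = sqrt(1.2^2 + 7.2^2) = sqrt(53.28) = 7.2993
|z2| = sqrt(9.9^2 + (-0.6)^2) = sqrt(98.37) = 9.9182
z1+z2 = 11.1000 + 6.6000i
|z1+z2| = sqrt(166.77) = 12.9139
|z1|+|z2| = 7.2993 + 9.9182 = 17.2175

|z1+z2| = 12.9139 ≤ |z1|+|z2| = 17.2175 (verified)


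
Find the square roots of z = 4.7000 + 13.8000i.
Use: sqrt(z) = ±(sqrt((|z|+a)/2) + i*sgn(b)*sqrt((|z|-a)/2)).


|z| = sqrt(22.09+190.44) = 14.5784
sqrt((|z|+a)/2) = sqrt((14.5784+4.7)/2) = sqrt(9.6392) = 3.1047
sqrt((|z|-a)/2) = sqrt((14.5784-4.7)/2) = sqrt(4.9392) = 2.2224

±(3.1047 + 2.2224i) i.e. 3.1047 + 2.2224i and -3.1047 - 2.2224i


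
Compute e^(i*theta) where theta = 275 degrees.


cos(275°) = 0.0872
sin(275°) = -0.9962

e^(i*275°) = 0.0872 - 0.9962i


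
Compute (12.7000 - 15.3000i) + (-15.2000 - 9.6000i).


Real: 12.7 - 15.2 = -2.5
Imag: -15.3 - 9.6 = -24.9

-2.5000 - 24.9000i


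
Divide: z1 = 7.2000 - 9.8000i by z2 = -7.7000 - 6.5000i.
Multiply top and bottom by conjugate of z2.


Conjugate of z2 = -7.7000 + 6.5000i
Numerator: (7.2000 - 9.8000i)(-7.7000 + 6.5000i) = 8.2600 + 122.2600i
Denominator: (-7.7)^2 + (-6.5)^2 = 101.54
Result = (8.2600 + 122.2600i)/101.54

0.0813 + 1.2041i


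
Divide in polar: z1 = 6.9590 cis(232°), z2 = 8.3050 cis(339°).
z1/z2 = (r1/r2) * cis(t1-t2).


r = 6.9590 / 8.3050 = 0.8379
theta = 232° - 339° = -107° = 253° (mod 360)

0.8379 cis(253°)


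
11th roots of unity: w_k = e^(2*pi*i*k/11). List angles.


The 11th roots of unity are cis(360k/11°) for k=0..10
Angle step = 360/11 = 32.7273°
Primitive root: cis(32.7273°)
Primitive root = 0.8413 + 0.5406i

11 roots at angles: 0°, 32.7273°, 65.4545°, 98.1818°, 130.9091°, 163.6364°, 196.3636°, 229.0909°, 261.8182°, 294.5455°, 327.2727°


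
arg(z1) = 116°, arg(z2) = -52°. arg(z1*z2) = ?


arg(z1*z2) = 116° - 52° = 64°
Normalized to (-180°, 180°]: 64°

64°


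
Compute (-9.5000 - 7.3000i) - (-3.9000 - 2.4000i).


Real: -9.5 + 3.9 = -5.6
Imag: -7.3 + 2.4 = -4.9

-5.6000 - 4.9000i


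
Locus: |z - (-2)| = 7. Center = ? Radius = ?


|z - z0| = r is a circle with center z0 and radius r.
Center = (-2, 0), radius = 7

Circle with center (-2, 0) and radius 7


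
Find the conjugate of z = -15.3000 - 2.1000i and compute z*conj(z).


z_bar = -15.3000 + 2.1000i
z*z_bar = (-15.3)^2 + (-2.1)^2 = 234.09 + 4.41 = 238.5

z_bar = -15.3000 + 2.1000i, z*z_bar = 238.5


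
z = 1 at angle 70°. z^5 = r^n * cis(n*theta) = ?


r^5 = 1^5 = 1
n*theta = 5*70° = 350° = 350° (mod 360)
a = 1*cos(350°) = 0.9848
b = 1*sin(350°) = -0.1736

1 cis(350°) = 0.9848 - 0.1736i


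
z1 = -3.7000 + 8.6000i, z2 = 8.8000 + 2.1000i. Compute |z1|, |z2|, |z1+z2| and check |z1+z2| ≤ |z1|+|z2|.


|z1| = sqrt((-3.7)^2 + 8.6^2) = sqrt(87.65) = 9.3622
|z2| = sqrt(8.8^2 + 2.1^2) = sqrt(81.85) = 9.0471
z1+z2 = 5.1000 + 10.7000i
|z1+z2| = sqrt(140.5) = 11.8533
|z1|+|z2| = 9.3622 + 9.0471 = 18.4093

|z1+z2| = 11.8533 ≤ |z1|+|z2| = 18.4093 (verified)


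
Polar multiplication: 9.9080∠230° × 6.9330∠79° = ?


r = 9.9080 * 6.9330 = 68.6922
theta = 230° + 79° = 309° = 309° (mod 360)

68.6922 cis(309°)


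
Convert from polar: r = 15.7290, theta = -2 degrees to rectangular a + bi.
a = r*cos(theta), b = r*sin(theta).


a = 15.7290*cos(-2°) = 15.7290*0.99939 = 15.7194
b = 15.7290*sin(-2°) = 15.7290*(-0.0349) = -0.5489

15.7194 - 0.5489i


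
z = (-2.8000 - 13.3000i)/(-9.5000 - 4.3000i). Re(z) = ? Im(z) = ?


Multiply by conjugate: (-2.8000 - 13.3000i)(-9.5000 + 4.3000i) / ((-9.5)^2 + (-4.3)^2)
Numerator real = -2.8*(-9.5) - (13.3)*(-4.3) = 83.79
Numerator imag = -13.3*(-9.5) - (-2.8)*(-4.3) = 114.31
Denominator = 108.74
Re(z) = 83.79/108.74 = 0.7706
Im(z) = 114.31/108.74 = 1.0512

Re(z) = 0.7706, Im(z) = 1.0512


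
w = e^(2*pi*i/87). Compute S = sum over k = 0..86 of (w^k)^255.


The roots are w_k = w^k with w = e^(2*pi*i/87), and (w^k)^255 = (w^255)^k.
So S = 1 + u + u^2 + ... + u^(86) with u = w^255.
255 = 2*87 + 81, so 255 is not a multiple of 87: u = (w^87)^2 * w^81 = w^81 ≠ 1 (w is a primitive 87th root), while u^87 = (w^87)^255 = 1.
Geometric series: S = (1 - u^87)/(1 - u) = (1 - 1)/(1 - u) = 0

S = 0


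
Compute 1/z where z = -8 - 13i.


|z|^2 = 64+169 = 233
1/z = (-8 + 13i)/233

1/z = -0.0343 + 0.0558i


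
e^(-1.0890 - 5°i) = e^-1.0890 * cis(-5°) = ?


e^-1.0890 = 0.3366
cos(-5°) = 0.9962
sin(-5°) = -0.08716
Real = 0.3366*0.9962 = 0.3353
Imag = 0.3366*(-0.08716) = -0.0293

0.3353 - 0.0293i


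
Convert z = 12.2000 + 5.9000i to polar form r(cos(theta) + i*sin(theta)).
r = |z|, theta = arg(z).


r = sqrt(148.84+34.81) = sqrt(183.65) = 13.5518
theta = atan2(5.9, 12.2) = 25.8087 degrees

r = 13.5518, theta = 25.8087 degrees


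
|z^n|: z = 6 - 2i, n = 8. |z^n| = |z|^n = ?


|z| = sqrt(36+4) = sqrt(40) = 6.3246
|z^8| = |z|^8 = (sqrt(40))^8 = 40^4 = 2560000

|z^8| = 2560000


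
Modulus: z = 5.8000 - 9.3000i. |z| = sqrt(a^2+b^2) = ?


|z| = sqrt(5.8^2 + (-9.3)^2) = sqrt(33.64 + 86.49) = sqrt(120.13) = 10.9604

|z| = 10.9604


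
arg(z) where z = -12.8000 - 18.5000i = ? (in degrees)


Re = -12.8, Im = -18.5
arg = atan2(-18.5, -12.8) = -124.6790 degrees

arg(z) = -124.6790 degrees


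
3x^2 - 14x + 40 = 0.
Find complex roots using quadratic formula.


disc = (-14)^2 - 4*3*40 = 196 - 480 = -284
sqrt(|disc|) = sqrt(284) = 16.8523
Real part = 14/(2*3) = 2.3333
Imag part = 16.8523/(2*3) = 2.8087

2.3333 ± 2.8087i


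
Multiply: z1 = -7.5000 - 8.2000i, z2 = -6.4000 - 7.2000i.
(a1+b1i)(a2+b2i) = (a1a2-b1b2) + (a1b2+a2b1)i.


Real = -7.5*(-6.4) - (-8.2)*(-7.2) = 48 - 59.04 = -11.04
Imag = -7.5*(-7.2) - (6.4)*(-8.2) = 54 + 52.48 = 106.48

-11.0400 + 106.4800i


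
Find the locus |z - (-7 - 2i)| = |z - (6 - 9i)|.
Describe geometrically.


Equal distances means the locus is the perpendicular bisector of z1 and z2.
Midpoint = ((-7+6)/2, (-2+(-9))/2) = (-0.5000, -5.5000)

Perpendicular bisector through (-0.5000, -5.5000)


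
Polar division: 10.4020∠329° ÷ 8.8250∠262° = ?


r = 10.4020 / 8.8250 = 1.1787
theta = 329° - 262° = 67° = 67° (mod 360)

1.1787 cis(67°)


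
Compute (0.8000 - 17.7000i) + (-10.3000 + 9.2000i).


Real: 0.8 - 10.3 = -9.5
Imag: -17.7 + 9.2 = -8.5

-9.5000 - 8.5000i
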